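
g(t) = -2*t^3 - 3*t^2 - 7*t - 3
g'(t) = -6*t^2 - 6*t - 7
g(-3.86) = 94.35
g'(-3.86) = -73.24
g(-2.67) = 32.37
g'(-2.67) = -33.75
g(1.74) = -34.80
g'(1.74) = -35.61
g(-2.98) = 44.15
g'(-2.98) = -42.40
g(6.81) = -821.44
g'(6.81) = -326.12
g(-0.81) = 1.76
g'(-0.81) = -6.08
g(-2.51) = 27.30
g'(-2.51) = -29.74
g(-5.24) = 239.06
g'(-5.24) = -140.31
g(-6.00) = 363.00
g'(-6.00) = -187.00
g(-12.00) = 3105.00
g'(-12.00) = -799.00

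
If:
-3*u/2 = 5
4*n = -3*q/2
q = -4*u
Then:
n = -5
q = 40/3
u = -10/3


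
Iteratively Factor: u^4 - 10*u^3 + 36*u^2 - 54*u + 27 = (u - 3)*(u^3 - 7*u^2 + 15*u - 9) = (u - 3)^2*(u^2 - 4*u + 3) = (u - 3)^2*(u - 1)*(u - 3)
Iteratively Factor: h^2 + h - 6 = (h - 2)*(h + 3)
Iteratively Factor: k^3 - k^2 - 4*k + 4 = (k - 2)*(k^2 + k - 2) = (k - 2)*(k + 2)*(k - 1)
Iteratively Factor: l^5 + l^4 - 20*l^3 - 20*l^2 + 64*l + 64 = (l + 2)*(l^4 - l^3 - 18*l^2 + 16*l + 32) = (l - 2)*(l + 2)*(l^3 + l^2 - 16*l - 16) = (l - 2)*(l + 1)*(l + 2)*(l^2 - 16) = (l - 4)*(l - 2)*(l + 1)*(l + 2)*(l + 4)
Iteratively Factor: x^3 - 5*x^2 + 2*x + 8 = (x - 4)*(x^2 - x - 2) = (x - 4)*(x + 1)*(x - 2)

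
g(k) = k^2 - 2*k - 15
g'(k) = 2*k - 2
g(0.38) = -15.62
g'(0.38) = -1.24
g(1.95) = -15.10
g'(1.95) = 1.90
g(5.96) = 8.60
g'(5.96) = 9.92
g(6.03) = 9.30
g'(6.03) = 10.06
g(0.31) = -15.52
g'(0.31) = -1.38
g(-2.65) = -2.68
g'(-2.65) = -7.30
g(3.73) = -8.55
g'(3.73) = 5.46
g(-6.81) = 45.00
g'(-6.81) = -15.62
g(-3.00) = 0.00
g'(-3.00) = -8.00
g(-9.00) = 84.00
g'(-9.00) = -20.00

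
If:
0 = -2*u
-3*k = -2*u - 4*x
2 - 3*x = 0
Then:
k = 8/9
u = 0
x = 2/3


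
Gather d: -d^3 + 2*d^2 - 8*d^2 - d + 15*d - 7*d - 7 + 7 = -d^3 - 6*d^2 + 7*d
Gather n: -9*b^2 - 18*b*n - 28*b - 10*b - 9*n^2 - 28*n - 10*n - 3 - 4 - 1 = -9*b^2 - 38*b - 9*n^2 + n*(-18*b - 38) - 8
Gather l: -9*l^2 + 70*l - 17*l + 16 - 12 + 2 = -9*l^2 + 53*l + 6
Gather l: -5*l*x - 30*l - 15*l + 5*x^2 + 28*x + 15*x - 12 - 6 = l*(-5*x - 45) + 5*x^2 + 43*x - 18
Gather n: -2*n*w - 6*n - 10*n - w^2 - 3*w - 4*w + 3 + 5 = n*(-2*w - 16) - w^2 - 7*w + 8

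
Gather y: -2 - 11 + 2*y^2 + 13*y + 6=2*y^2 + 13*y - 7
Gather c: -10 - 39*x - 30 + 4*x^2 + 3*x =4*x^2 - 36*x - 40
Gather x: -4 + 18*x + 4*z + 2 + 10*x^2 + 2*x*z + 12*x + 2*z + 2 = 10*x^2 + x*(2*z + 30) + 6*z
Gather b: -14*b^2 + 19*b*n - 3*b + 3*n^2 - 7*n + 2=-14*b^2 + b*(19*n - 3) + 3*n^2 - 7*n + 2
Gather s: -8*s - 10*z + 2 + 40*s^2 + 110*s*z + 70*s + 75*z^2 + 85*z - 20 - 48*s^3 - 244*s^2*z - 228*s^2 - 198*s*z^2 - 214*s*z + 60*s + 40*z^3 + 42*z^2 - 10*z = -48*s^3 + s^2*(-244*z - 188) + s*(-198*z^2 - 104*z + 122) + 40*z^3 + 117*z^2 + 65*z - 18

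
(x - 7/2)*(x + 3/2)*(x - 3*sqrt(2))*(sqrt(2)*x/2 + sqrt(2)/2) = sqrt(2)*x^4/2 - 3*x^3 - sqrt(2)*x^3/2 - 29*sqrt(2)*x^2/8 + 3*x^2 - 21*sqrt(2)*x/8 + 87*x/4 + 63/4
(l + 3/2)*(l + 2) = l^2 + 7*l/2 + 3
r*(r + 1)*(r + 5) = r^3 + 6*r^2 + 5*r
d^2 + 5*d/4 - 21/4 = (d - 7/4)*(d + 3)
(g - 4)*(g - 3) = g^2 - 7*g + 12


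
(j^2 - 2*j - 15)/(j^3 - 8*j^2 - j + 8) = (j^2 - 2*j - 15)/(j^3 - 8*j^2 - j + 8)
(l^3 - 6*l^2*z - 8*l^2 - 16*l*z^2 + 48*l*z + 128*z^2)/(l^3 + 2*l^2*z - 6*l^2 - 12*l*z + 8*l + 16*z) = (l^2 - 8*l*z - 8*l + 64*z)/(l^2 - 6*l + 8)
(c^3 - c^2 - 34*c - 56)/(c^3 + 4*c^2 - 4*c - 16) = (c - 7)/(c - 2)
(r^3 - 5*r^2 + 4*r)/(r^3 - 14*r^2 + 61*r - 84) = r*(r - 1)/(r^2 - 10*r + 21)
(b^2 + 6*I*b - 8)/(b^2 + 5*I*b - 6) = (b + 4*I)/(b + 3*I)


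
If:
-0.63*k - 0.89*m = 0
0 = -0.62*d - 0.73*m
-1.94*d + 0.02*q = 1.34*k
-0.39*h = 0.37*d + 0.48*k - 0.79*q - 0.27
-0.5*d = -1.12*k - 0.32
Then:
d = -0.38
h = -134.66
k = -0.46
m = 0.32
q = -67.27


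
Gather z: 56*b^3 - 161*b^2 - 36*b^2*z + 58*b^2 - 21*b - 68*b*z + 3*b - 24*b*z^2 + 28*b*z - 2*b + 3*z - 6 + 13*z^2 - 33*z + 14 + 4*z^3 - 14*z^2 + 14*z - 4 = 56*b^3 - 103*b^2 - 20*b + 4*z^3 + z^2*(-24*b - 1) + z*(-36*b^2 - 40*b - 16) + 4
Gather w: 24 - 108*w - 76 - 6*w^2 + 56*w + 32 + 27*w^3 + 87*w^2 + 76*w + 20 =27*w^3 + 81*w^2 + 24*w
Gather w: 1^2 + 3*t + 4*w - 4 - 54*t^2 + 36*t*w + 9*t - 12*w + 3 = -54*t^2 + 12*t + w*(36*t - 8)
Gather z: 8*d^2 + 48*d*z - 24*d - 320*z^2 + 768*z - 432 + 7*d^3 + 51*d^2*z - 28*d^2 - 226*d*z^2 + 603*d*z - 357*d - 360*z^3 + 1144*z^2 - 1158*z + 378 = 7*d^3 - 20*d^2 - 381*d - 360*z^3 + z^2*(824 - 226*d) + z*(51*d^2 + 651*d - 390) - 54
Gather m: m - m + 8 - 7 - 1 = 0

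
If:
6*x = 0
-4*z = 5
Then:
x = 0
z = -5/4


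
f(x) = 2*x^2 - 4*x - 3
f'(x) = 4*x - 4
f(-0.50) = -0.50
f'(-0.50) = -6.00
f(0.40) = -4.28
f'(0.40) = -2.40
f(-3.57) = 36.77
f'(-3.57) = -18.28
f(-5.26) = 73.38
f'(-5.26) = -25.04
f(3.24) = 5.04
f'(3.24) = 8.96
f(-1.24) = 5.04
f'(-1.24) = -8.96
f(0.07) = -3.27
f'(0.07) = -3.72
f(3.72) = 9.80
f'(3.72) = 10.88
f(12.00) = 237.00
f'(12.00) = 44.00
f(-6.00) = 93.00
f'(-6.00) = -28.00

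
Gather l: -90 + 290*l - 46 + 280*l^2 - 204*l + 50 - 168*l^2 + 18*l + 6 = 112*l^2 + 104*l - 80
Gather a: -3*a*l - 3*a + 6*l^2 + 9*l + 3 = a*(-3*l - 3) + 6*l^2 + 9*l + 3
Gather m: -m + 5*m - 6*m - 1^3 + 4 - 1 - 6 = -2*m - 4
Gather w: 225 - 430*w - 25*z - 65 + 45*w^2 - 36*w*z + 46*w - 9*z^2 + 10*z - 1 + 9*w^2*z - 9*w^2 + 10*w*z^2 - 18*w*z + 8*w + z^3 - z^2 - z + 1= w^2*(9*z + 36) + w*(10*z^2 - 54*z - 376) + z^3 - 10*z^2 - 16*z + 160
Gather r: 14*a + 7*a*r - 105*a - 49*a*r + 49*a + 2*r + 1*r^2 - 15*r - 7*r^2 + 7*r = -42*a - 6*r^2 + r*(-42*a - 6)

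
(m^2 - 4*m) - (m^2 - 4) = 4 - 4*m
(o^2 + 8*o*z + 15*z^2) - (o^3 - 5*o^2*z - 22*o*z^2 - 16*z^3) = -o^3 + 5*o^2*z + o^2 + 22*o*z^2 + 8*o*z + 16*z^3 + 15*z^2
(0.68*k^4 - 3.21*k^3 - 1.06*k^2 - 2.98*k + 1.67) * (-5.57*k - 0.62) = -3.7876*k^5 + 17.4581*k^4 + 7.8944*k^3 + 17.2558*k^2 - 7.4543*k - 1.0354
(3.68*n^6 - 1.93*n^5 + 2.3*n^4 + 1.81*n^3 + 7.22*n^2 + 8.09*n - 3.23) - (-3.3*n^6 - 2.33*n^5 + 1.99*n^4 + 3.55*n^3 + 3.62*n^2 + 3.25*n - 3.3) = 6.98*n^6 + 0.4*n^5 + 0.31*n^4 - 1.74*n^3 + 3.6*n^2 + 4.84*n + 0.0699999999999998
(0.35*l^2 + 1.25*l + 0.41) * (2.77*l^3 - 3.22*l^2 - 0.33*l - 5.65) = 0.9695*l^5 + 2.3355*l^4 - 3.0048*l^3 - 3.7102*l^2 - 7.1978*l - 2.3165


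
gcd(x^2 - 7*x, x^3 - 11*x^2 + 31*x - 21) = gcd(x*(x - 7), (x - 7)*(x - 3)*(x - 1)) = x - 7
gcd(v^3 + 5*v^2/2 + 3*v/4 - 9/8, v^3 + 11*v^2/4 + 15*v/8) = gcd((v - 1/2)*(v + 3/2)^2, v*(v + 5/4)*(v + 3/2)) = v + 3/2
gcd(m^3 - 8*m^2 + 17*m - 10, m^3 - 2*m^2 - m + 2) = m^2 - 3*m + 2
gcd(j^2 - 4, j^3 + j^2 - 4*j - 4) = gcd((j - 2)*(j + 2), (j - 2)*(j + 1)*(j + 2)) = j^2 - 4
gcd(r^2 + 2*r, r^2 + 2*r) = r^2 + 2*r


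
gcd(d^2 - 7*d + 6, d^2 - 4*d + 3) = d - 1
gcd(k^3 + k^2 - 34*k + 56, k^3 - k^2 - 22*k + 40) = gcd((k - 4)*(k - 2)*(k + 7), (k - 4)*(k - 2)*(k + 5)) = k^2 - 6*k + 8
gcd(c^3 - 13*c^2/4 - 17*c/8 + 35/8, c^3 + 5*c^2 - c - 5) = c - 1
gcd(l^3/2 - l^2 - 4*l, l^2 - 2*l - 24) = 1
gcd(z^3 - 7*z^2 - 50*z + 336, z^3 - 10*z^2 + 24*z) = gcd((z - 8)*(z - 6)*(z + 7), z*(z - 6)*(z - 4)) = z - 6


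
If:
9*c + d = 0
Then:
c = -d/9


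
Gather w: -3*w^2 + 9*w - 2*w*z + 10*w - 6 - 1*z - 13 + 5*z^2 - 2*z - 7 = -3*w^2 + w*(19 - 2*z) + 5*z^2 - 3*z - 26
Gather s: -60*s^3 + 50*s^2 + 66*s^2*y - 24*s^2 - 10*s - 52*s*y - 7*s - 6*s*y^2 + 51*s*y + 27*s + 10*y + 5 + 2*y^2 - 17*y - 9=-60*s^3 + s^2*(66*y + 26) + s*(-6*y^2 - y + 10) + 2*y^2 - 7*y - 4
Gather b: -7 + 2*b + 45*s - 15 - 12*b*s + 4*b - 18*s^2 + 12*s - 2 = b*(6 - 12*s) - 18*s^2 + 57*s - 24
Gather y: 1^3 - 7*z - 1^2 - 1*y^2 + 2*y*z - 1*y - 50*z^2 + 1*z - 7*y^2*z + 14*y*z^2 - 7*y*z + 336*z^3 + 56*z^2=y^2*(-7*z - 1) + y*(14*z^2 - 5*z - 1) + 336*z^3 + 6*z^2 - 6*z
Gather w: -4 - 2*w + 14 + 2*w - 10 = 0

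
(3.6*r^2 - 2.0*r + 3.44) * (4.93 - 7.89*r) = -28.404*r^3 + 33.528*r^2 - 37.0016*r + 16.9592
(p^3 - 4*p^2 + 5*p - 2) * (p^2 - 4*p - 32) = p^5 - 8*p^4 - 11*p^3 + 106*p^2 - 152*p + 64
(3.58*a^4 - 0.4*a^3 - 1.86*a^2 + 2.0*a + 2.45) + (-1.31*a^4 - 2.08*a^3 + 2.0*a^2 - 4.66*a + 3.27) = 2.27*a^4 - 2.48*a^3 + 0.14*a^2 - 2.66*a + 5.72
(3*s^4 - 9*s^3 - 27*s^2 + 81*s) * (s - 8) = 3*s^5 - 33*s^4 + 45*s^3 + 297*s^2 - 648*s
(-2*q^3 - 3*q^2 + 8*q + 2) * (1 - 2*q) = 4*q^4 + 4*q^3 - 19*q^2 + 4*q + 2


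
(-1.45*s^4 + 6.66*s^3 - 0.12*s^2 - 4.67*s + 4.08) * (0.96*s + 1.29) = -1.392*s^5 + 4.5231*s^4 + 8.4762*s^3 - 4.638*s^2 - 2.1075*s + 5.2632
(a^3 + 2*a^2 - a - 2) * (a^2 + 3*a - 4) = a^5 + 5*a^4 + a^3 - 13*a^2 - 2*a + 8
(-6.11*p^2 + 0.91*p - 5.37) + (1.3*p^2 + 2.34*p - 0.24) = -4.81*p^2 + 3.25*p - 5.61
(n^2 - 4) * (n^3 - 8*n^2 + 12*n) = n^5 - 8*n^4 + 8*n^3 + 32*n^2 - 48*n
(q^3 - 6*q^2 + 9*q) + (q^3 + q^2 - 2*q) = 2*q^3 - 5*q^2 + 7*q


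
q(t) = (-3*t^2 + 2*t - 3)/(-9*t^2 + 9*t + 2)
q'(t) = (2 - 6*t)/(-9*t^2 + 9*t + 2) + (18*t - 9)*(-3*t^2 + 2*t - 3)/(-9*t^2 + 9*t + 2)^2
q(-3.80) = 0.33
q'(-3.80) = 0.01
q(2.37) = 0.56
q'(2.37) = -0.24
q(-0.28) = 3.10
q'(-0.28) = 32.47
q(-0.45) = 1.16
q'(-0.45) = 3.93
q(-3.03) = 0.34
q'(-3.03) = 0.01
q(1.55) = 1.25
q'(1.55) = -2.89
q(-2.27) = 0.35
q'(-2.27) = 0.03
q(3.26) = 0.44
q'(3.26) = -0.07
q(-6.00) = 0.33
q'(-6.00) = 0.00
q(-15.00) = 0.33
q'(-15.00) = 0.00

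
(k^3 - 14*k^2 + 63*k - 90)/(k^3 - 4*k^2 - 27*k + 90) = (k - 5)/(k + 5)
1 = 1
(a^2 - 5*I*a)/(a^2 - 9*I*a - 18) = a*(-a + 5*I)/(-a^2 + 9*I*a + 18)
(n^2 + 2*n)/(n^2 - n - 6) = n/(n - 3)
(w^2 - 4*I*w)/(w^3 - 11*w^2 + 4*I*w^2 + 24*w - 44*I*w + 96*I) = w*(w - 4*I)/(w^3 + w^2*(-11 + 4*I) + 4*w*(6 - 11*I) + 96*I)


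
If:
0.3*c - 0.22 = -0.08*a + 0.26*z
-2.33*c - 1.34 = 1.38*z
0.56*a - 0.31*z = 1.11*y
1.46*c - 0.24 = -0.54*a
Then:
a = 0.80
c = -0.13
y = 0.61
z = -0.75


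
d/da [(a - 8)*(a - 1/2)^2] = 3*a^2 - 18*a + 33/4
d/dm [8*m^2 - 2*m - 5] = 16*m - 2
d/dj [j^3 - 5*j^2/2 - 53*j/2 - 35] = 3*j^2 - 5*j - 53/2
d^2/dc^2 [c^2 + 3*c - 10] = 2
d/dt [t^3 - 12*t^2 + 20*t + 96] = 3*t^2 - 24*t + 20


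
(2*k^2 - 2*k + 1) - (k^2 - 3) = k^2 - 2*k + 4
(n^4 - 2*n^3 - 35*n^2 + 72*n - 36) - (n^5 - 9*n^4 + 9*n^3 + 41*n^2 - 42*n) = -n^5 + 10*n^4 - 11*n^3 - 76*n^2 + 114*n - 36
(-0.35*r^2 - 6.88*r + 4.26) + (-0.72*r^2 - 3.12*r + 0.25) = -1.07*r^2 - 10.0*r + 4.51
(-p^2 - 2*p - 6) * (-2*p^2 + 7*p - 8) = 2*p^4 - 3*p^3 + 6*p^2 - 26*p + 48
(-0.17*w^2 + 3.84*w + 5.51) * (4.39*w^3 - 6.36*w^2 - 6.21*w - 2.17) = -0.7463*w^5 + 17.9388*w^4 + 0.822199999999997*w^3 - 58.5211*w^2 - 42.5499*w - 11.9567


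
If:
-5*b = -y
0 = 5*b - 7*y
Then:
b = 0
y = 0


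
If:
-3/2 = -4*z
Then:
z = 3/8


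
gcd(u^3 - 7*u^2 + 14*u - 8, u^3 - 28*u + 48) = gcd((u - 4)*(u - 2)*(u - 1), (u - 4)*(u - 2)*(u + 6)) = u^2 - 6*u + 8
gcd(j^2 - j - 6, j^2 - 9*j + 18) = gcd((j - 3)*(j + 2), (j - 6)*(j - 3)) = j - 3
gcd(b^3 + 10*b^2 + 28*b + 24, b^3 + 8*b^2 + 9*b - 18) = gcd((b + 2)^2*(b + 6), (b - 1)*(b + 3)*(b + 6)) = b + 6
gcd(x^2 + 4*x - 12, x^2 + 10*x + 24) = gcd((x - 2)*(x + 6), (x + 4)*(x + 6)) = x + 6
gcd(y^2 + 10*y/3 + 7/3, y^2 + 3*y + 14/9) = y + 7/3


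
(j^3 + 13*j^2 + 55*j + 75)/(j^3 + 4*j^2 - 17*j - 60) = (j + 5)/(j - 4)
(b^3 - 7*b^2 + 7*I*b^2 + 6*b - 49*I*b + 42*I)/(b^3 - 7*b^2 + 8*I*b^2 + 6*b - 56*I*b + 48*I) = (b + 7*I)/(b + 8*I)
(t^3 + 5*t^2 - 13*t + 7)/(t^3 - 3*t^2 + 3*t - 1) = (t + 7)/(t - 1)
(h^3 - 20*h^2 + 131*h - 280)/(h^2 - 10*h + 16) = (h^2 - 12*h + 35)/(h - 2)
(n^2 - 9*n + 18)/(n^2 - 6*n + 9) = (n - 6)/(n - 3)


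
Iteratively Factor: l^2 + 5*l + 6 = (l + 2)*(l + 3)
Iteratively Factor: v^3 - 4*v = (v)*(v^2 - 4) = v*(v - 2)*(v + 2)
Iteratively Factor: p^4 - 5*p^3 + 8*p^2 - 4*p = (p - 2)*(p^3 - 3*p^2 + 2*p) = (p - 2)*(p - 1)*(p^2 - 2*p) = (p - 2)^2*(p - 1)*(p)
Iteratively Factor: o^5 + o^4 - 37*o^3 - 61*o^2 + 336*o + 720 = (o + 3)*(o^4 - 2*o^3 - 31*o^2 + 32*o + 240) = (o - 5)*(o + 3)*(o^3 + 3*o^2 - 16*o - 48) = (o - 5)*(o + 3)^2*(o^2 - 16) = (o - 5)*(o - 4)*(o + 3)^2*(o + 4)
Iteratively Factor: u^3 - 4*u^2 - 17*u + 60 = (u + 4)*(u^2 - 8*u + 15) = (u - 3)*(u + 4)*(u - 5)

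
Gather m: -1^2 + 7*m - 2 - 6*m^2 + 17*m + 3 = -6*m^2 + 24*m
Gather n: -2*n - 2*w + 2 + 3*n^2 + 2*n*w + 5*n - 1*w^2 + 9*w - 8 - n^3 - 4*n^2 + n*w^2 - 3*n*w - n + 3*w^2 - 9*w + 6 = -n^3 - n^2 + n*(w^2 - w + 2) + 2*w^2 - 2*w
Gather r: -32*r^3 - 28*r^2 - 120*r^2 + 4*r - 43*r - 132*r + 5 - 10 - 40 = -32*r^3 - 148*r^2 - 171*r - 45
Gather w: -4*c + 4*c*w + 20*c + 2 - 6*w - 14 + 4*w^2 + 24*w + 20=16*c + 4*w^2 + w*(4*c + 18) + 8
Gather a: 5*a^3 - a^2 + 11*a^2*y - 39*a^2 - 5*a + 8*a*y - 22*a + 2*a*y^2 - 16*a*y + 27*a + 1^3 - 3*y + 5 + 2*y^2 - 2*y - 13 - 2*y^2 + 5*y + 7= 5*a^3 + a^2*(11*y - 40) + a*(2*y^2 - 8*y)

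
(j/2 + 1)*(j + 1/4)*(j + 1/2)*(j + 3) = j^4/2 + 23*j^3/8 + 79*j^2/16 + 41*j/16 + 3/8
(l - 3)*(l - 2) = l^2 - 5*l + 6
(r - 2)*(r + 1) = r^2 - r - 2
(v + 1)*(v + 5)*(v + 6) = v^3 + 12*v^2 + 41*v + 30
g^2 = g^2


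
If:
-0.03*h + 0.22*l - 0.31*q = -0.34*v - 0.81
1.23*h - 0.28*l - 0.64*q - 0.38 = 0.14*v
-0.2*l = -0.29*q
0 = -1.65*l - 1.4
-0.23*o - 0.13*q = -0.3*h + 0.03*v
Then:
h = -0.46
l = -0.85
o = 0.04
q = -0.59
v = -2.41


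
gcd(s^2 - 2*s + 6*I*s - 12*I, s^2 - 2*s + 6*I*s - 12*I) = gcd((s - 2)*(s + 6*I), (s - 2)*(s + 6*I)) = s^2 + s*(-2 + 6*I) - 12*I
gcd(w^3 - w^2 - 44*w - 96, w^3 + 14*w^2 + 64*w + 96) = w + 4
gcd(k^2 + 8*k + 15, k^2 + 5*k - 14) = 1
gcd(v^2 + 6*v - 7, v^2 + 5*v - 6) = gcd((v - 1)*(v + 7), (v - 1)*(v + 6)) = v - 1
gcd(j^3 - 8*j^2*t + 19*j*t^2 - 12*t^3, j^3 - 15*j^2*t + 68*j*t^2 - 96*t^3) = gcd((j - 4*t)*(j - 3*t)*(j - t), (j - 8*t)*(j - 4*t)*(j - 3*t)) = j^2 - 7*j*t + 12*t^2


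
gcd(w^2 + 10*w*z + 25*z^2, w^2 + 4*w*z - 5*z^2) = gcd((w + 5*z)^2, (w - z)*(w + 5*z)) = w + 5*z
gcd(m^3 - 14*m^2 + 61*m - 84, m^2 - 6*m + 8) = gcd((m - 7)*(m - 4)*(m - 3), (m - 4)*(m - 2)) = m - 4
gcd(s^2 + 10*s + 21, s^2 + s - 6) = s + 3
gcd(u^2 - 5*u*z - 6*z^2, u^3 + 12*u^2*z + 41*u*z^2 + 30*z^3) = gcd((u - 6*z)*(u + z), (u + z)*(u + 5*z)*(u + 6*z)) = u + z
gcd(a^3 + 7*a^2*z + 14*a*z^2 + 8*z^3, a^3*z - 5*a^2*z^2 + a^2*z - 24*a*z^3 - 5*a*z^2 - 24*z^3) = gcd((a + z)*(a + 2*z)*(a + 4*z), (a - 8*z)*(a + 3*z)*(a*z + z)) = 1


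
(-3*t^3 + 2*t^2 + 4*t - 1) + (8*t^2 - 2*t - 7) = -3*t^3 + 10*t^2 + 2*t - 8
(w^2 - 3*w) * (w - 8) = w^3 - 11*w^2 + 24*w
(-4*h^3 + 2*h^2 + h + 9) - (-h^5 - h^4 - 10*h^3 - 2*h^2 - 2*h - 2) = h^5 + h^4 + 6*h^3 + 4*h^2 + 3*h + 11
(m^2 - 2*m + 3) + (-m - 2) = m^2 - 3*m + 1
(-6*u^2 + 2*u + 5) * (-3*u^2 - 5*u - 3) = 18*u^4 + 24*u^3 - 7*u^2 - 31*u - 15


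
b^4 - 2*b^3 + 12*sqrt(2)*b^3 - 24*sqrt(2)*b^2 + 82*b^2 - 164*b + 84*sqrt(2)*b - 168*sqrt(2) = (b - 2)*(b + 2*sqrt(2))*(b + 3*sqrt(2))*(b + 7*sqrt(2))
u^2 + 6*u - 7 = (u - 1)*(u + 7)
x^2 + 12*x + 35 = (x + 5)*(x + 7)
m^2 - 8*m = m*(m - 8)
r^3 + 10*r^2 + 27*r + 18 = (r + 1)*(r + 3)*(r + 6)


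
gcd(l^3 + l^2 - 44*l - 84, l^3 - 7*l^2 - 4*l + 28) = l^2 - 5*l - 14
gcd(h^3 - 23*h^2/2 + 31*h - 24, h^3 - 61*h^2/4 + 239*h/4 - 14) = h - 8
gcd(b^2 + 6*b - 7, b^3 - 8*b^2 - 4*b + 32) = 1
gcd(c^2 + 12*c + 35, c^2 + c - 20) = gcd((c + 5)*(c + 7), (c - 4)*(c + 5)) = c + 5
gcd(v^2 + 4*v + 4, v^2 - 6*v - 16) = v + 2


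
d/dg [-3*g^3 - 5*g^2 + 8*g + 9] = -9*g^2 - 10*g + 8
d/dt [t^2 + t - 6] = 2*t + 1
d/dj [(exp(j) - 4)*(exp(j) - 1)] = (2*exp(j) - 5)*exp(j)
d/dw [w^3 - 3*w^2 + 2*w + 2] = 3*w^2 - 6*w + 2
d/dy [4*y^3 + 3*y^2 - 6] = 6*y*(2*y + 1)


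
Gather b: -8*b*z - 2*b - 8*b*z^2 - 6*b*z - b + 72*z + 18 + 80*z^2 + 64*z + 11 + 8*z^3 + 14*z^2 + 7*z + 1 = b*(-8*z^2 - 14*z - 3) + 8*z^3 + 94*z^2 + 143*z + 30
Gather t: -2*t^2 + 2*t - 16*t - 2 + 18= -2*t^2 - 14*t + 16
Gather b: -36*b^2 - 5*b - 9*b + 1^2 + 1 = -36*b^2 - 14*b + 2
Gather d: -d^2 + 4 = 4 - d^2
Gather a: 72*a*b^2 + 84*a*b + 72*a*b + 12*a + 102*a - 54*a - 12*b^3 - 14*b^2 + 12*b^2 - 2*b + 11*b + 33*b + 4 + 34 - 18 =a*(72*b^2 + 156*b + 60) - 12*b^3 - 2*b^2 + 42*b + 20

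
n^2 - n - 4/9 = (n - 4/3)*(n + 1/3)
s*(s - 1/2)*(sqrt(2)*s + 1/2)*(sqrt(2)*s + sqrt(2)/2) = 2*s^4 + sqrt(2)*s^3/2 - s^2/2 - sqrt(2)*s/8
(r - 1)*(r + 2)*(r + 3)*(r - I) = r^4 + 4*r^3 - I*r^3 + r^2 - 4*I*r^2 - 6*r - I*r + 6*I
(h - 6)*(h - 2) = h^2 - 8*h + 12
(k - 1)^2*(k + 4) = k^3 + 2*k^2 - 7*k + 4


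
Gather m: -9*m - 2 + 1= -9*m - 1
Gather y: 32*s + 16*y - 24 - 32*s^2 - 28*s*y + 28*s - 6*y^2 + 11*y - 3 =-32*s^2 + 60*s - 6*y^2 + y*(27 - 28*s) - 27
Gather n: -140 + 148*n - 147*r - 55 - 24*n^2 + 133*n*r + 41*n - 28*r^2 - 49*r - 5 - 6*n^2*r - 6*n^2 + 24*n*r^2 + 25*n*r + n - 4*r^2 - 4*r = n^2*(-6*r - 30) + n*(24*r^2 + 158*r + 190) - 32*r^2 - 200*r - 200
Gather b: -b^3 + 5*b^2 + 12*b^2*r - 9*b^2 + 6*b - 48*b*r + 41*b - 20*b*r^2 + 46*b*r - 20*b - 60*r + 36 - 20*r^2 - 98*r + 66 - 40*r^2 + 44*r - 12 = -b^3 + b^2*(12*r - 4) + b*(-20*r^2 - 2*r + 27) - 60*r^2 - 114*r + 90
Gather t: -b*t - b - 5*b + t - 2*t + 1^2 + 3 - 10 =-6*b + t*(-b - 1) - 6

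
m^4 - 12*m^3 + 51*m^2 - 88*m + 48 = (m - 4)^2*(m - 3)*(m - 1)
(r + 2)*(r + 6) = r^2 + 8*r + 12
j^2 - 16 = (j - 4)*(j + 4)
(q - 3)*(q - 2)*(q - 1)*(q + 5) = q^4 - q^3 - 19*q^2 + 49*q - 30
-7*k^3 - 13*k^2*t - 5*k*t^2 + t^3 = (-7*k + t)*(k + t)^2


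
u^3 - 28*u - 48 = (u - 6)*(u + 2)*(u + 4)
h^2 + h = h*(h + 1)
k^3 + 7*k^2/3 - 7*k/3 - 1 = (k - 1)*(k + 1/3)*(k + 3)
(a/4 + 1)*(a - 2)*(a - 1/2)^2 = a^4/4 + a^3/4 - 39*a^2/16 + 17*a/8 - 1/2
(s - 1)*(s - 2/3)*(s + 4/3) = s^3 - s^2/3 - 14*s/9 + 8/9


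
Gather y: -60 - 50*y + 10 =-50*y - 50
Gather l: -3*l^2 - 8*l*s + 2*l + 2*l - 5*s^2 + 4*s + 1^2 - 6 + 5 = -3*l^2 + l*(4 - 8*s) - 5*s^2 + 4*s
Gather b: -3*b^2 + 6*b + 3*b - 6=-3*b^2 + 9*b - 6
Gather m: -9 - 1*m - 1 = -m - 10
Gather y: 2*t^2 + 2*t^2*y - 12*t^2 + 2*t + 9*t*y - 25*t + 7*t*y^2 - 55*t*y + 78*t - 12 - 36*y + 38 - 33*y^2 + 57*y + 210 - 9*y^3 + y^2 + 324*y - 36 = -10*t^2 + 55*t - 9*y^3 + y^2*(7*t - 32) + y*(2*t^2 - 46*t + 345) + 200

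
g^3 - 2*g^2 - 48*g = g*(g - 8)*(g + 6)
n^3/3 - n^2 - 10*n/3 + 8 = (n/3 + 1)*(n - 4)*(n - 2)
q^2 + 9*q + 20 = (q + 4)*(q + 5)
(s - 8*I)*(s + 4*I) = s^2 - 4*I*s + 32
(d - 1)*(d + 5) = d^2 + 4*d - 5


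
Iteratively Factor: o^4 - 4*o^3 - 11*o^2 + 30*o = (o)*(o^3 - 4*o^2 - 11*o + 30) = o*(o - 2)*(o^2 - 2*o - 15) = o*(o - 2)*(o + 3)*(o - 5)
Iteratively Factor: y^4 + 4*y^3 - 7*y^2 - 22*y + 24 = (y + 4)*(y^3 - 7*y + 6) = (y - 1)*(y + 4)*(y^2 + y - 6) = (y - 1)*(y + 3)*(y + 4)*(y - 2)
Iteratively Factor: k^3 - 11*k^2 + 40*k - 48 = (k - 4)*(k^2 - 7*k + 12) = (k - 4)^2*(k - 3)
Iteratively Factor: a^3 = (a)*(a^2) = a^2*(a)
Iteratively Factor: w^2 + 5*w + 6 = (w + 2)*(w + 3)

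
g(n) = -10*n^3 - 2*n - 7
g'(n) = -30*n^2 - 2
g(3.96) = -635.91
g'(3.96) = -472.45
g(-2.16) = 98.10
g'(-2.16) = -141.97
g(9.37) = -8252.31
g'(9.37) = -2635.91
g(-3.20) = 327.08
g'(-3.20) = -309.20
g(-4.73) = 1060.70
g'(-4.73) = -673.19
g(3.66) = -504.60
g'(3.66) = -403.87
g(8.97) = -7242.28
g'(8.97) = -2415.83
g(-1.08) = 7.76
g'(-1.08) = -36.99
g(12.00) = -17311.00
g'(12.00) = -4322.00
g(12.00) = -17311.00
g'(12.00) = -4322.00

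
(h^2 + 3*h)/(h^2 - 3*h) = (h + 3)/(h - 3)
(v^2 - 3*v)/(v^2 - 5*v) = (v - 3)/(v - 5)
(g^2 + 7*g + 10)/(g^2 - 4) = (g + 5)/(g - 2)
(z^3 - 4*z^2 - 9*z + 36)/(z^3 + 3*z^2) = 1 - 7/z + 12/z^2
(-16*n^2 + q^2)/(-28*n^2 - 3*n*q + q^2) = (-4*n + q)/(-7*n + q)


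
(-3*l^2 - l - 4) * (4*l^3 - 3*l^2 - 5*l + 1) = -12*l^5 + 5*l^4 + 2*l^3 + 14*l^2 + 19*l - 4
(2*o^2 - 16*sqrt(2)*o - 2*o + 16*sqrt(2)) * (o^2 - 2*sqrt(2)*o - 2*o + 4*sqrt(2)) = 2*o^4 - 20*sqrt(2)*o^3 - 6*o^3 + 68*o^2 + 60*sqrt(2)*o^2 - 192*o - 40*sqrt(2)*o + 128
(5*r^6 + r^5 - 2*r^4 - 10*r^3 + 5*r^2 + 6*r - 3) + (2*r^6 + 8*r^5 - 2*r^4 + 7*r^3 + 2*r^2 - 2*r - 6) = 7*r^6 + 9*r^5 - 4*r^4 - 3*r^3 + 7*r^2 + 4*r - 9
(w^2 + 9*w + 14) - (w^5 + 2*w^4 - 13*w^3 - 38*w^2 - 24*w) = -w^5 - 2*w^4 + 13*w^3 + 39*w^2 + 33*w + 14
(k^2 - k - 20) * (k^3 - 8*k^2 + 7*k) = k^5 - 9*k^4 - 5*k^3 + 153*k^2 - 140*k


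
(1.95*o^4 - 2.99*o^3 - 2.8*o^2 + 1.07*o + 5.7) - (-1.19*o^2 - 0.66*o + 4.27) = 1.95*o^4 - 2.99*o^3 - 1.61*o^2 + 1.73*o + 1.43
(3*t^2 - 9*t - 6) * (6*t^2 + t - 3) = 18*t^4 - 51*t^3 - 54*t^2 + 21*t + 18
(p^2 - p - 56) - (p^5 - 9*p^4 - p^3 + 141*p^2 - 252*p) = -p^5 + 9*p^4 + p^3 - 140*p^2 + 251*p - 56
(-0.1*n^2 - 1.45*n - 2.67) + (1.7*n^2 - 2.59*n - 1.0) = 1.6*n^2 - 4.04*n - 3.67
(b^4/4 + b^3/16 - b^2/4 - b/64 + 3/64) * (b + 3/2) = b^5/4 + 7*b^4/16 - 5*b^3/32 - 25*b^2/64 + 3*b/128 + 9/128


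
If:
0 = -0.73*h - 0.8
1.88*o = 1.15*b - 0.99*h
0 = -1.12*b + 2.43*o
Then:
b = -3.83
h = -1.10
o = -1.76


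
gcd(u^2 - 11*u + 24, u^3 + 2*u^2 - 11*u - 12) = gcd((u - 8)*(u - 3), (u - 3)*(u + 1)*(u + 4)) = u - 3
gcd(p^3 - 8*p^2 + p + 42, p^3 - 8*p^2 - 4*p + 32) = p + 2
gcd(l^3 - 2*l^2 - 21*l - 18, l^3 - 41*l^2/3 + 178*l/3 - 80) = l - 6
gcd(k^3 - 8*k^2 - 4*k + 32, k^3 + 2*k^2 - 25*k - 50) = k + 2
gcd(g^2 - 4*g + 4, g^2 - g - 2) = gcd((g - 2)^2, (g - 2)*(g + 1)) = g - 2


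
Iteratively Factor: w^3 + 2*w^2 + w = (w)*(w^2 + 2*w + 1) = w*(w + 1)*(w + 1)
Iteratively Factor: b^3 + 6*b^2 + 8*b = (b)*(b^2 + 6*b + 8) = b*(b + 4)*(b + 2)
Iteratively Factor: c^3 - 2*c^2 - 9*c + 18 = (c - 2)*(c^2 - 9) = (c - 2)*(c + 3)*(c - 3)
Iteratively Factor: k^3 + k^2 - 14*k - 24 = (k - 4)*(k^2 + 5*k + 6) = (k - 4)*(k + 3)*(k + 2)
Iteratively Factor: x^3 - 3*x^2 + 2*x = (x - 2)*(x^2 - x) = x*(x - 2)*(x - 1)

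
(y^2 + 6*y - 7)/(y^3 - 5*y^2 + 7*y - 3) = (y + 7)/(y^2 - 4*y + 3)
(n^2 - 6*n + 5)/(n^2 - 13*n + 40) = (n - 1)/(n - 8)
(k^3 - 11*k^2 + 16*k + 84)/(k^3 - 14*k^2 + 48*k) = (k^2 - 5*k - 14)/(k*(k - 8))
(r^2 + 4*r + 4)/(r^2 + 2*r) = (r + 2)/r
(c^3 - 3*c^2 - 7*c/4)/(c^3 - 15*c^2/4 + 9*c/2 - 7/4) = c*(4*c^2 - 12*c - 7)/(4*c^3 - 15*c^2 + 18*c - 7)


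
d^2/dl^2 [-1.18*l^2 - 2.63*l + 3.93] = -2.36000000000000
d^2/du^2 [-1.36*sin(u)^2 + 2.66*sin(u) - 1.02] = -2.66*sin(u) - 2.72*cos(2*u)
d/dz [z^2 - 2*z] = 2*z - 2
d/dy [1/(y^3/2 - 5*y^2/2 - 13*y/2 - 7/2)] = 2*(-3*y^2 + 10*y + 13)/(-y^3 + 5*y^2 + 13*y + 7)^2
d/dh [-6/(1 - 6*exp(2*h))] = -72*exp(2*h)/(6*exp(2*h) - 1)^2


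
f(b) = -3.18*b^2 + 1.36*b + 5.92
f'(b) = 1.36 - 6.36*b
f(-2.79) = -22.63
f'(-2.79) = 19.10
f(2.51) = -10.70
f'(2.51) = -14.60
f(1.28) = 2.45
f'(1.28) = -6.78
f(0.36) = 6.00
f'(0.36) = -0.93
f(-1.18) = -0.11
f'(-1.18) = 8.86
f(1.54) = 0.47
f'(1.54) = -8.43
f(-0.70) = 3.41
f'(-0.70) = 5.81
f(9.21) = -251.30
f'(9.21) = -57.22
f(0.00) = 5.92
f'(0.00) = 1.36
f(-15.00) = -729.98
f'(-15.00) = 96.76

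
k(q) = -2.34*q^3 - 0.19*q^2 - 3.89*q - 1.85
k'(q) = -7.02*q^2 - 0.38*q - 3.89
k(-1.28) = 7.73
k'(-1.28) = -14.91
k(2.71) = -60.36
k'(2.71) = -56.48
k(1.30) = -12.37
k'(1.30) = -16.25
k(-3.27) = 90.66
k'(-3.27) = -77.71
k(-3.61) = 119.80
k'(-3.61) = -94.00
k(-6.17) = 564.55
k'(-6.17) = -268.79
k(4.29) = -206.79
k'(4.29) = -134.72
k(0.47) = -3.96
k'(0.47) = -5.62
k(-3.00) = 71.29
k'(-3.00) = -65.93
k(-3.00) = 71.29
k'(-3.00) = -65.93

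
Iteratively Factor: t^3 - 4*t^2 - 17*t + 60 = (t - 3)*(t^2 - t - 20) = (t - 5)*(t - 3)*(t + 4)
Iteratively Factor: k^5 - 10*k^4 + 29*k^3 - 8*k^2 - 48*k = (k + 1)*(k^4 - 11*k^3 + 40*k^2 - 48*k) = (k - 4)*(k + 1)*(k^3 - 7*k^2 + 12*k) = (k - 4)*(k - 3)*(k + 1)*(k^2 - 4*k) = (k - 4)^2*(k - 3)*(k + 1)*(k)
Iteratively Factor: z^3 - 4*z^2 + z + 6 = (z + 1)*(z^2 - 5*z + 6) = (z - 2)*(z + 1)*(z - 3)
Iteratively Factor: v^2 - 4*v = (v - 4)*(v)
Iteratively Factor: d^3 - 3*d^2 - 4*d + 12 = (d - 3)*(d^2 - 4) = (d - 3)*(d - 2)*(d + 2)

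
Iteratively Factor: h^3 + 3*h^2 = (h)*(h^2 + 3*h) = h^2*(h + 3)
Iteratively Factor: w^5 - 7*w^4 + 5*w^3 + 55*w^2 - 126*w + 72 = (w - 3)*(w^4 - 4*w^3 - 7*w^2 + 34*w - 24) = (w - 3)*(w - 2)*(w^3 - 2*w^2 - 11*w + 12) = (w - 3)*(w - 2)*(w - 1)*(w^2 - w - 12) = (w - 4)*(w - 3)*(w - 2)*(w - 1)*(w + 3)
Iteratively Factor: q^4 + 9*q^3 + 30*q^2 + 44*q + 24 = (q + 2)*(q^3 + 7*q^2 + 16*q + 12) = (q + 2)*(q + 3)*(q^2 + 4*q + 4) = (q + 2)^2*(q + 3)*(q + 2)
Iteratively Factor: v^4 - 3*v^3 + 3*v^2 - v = (v - 1)*(v^3 - 2*v^2 + v) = (v - 1)^2*(v^2 - v) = v*(v - 1)^2*(v - 1)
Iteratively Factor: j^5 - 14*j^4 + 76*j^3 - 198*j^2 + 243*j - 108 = (j - 3)*(j^4 - 11*j^3 + 43*j^2 - 69*j + 36) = (j - 3)^2*(j^3 - 8*j^2 + 19*j - 12) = (j - 3)^2*(j - 1)*(j^2 - 7*j + 12) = (j - 3)^3*(j - 1)*(j - 4)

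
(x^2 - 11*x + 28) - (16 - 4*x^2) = 5*x^2 - 11*x + 12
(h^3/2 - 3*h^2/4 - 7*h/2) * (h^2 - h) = h^5/2 - 5*h^4/4 - 11*h^3/4 + 7*h^2/2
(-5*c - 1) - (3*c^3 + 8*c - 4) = -3*c^3 - 13*c + 3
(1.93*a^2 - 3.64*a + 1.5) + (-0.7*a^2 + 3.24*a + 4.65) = 1.23*a^2 - 0.4*a + 6.15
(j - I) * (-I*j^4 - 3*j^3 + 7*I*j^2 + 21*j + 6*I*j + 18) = -I*j^5 - 4*j^4 + 10*I*j^3 + 28*j^2 + 6*I*j^2 + 24*j - 21*I*j - 18*I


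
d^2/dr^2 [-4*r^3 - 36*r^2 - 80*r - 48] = -24*r - 72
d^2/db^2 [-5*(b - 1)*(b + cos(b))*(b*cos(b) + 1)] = 5*b^3*cos(b) + 30*b^2*sin(b) - 5*b^2*cos(b) + 10*b^2*cos(2*b) - 20*b*sin(b) + 20*b*sin(2*b) - 25*b*cos(b) - 10*b*cos(2*b) + 10*sin(b) - 10*sin(2*b) + 5*cos(b) - 5*cos(2*b) - 15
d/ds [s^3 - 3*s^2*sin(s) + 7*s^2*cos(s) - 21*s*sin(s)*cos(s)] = -7*s^2*sin(s) - 3*s^2*cos(s) + 3*s^2 - 6*s*sin(s) + 14*s*cos(s) - 21*s*cos(2*s) - 21*sin(2*s)/2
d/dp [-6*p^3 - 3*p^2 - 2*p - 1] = -18*p^2 - 6*p - 2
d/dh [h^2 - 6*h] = 2*h - 6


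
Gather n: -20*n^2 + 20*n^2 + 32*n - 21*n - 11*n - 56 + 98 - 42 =0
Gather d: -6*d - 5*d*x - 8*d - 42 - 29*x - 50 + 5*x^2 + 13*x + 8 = d*(-5*x - 14) + 5*x^2 - 16*x - 84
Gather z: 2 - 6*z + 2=4 - 6*z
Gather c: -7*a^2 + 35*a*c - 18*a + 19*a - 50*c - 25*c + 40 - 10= -7*a^2 + a + c*(35*a - 75) + 30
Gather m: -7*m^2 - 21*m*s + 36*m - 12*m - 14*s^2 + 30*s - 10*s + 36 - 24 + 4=-7*m^2 + m*(24 - 21*s) - 14*s^2 + 20*s + 16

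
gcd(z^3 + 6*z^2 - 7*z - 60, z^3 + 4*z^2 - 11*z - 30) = z^2 + 2*z - 15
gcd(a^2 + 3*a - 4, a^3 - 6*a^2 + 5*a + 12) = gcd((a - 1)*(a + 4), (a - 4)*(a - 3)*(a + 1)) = 1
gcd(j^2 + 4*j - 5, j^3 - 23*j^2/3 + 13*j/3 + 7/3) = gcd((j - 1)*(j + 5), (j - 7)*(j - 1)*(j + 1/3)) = j - 1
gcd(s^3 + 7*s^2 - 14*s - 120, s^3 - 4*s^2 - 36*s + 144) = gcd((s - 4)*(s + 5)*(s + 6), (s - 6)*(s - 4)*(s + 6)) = s^2 + 2*s - 24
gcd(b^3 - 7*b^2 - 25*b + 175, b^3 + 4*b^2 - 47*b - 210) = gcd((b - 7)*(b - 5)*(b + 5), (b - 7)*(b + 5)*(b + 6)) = b^2 - 2*b - 35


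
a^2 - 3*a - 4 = (a - 4)*(a + 1)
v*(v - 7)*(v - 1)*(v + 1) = v^4 - 7*v^3 - v^2 + 7*v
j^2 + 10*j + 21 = (j + 3)*(j + 7)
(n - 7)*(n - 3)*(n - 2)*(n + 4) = n^4 - 8*n^3 - 7*n^2 + 122*n - 168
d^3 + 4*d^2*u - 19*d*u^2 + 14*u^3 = (d - 2*u)*(d - u)*(d + 7*u)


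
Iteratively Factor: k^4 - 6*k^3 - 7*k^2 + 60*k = (k - 5)*(k^3 - k^2 - 12*k) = (k - 5)*(k + 3)*(k^2 - 4*k) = k*(k - 5)*(k + 3)*(k - 4)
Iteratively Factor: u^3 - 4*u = (u + 2)*(u^2 - 2*u) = u*(u + 2)*(u - 2)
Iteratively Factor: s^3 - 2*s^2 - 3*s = (s - 3)*(s^2 + s) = (s - 3)*(s + 1)*(s)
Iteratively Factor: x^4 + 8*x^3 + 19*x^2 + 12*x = (x + 1)*(x^3 + 7*x^2 + 12*x) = (x + 1)*(x + 4)*(x^2 + 3*x) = (x + 1)*(x + 3)*(x + 4)*(x)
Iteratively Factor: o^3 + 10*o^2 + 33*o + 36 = (o + 4)*(o^2 + 6*o + 9) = (o + 3)*(o + 4)*(o + 3)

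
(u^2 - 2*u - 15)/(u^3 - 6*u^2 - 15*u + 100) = (u + 3)/(u^2 - u - 20)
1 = 1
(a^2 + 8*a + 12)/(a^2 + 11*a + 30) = (a + 2)/(a + 5)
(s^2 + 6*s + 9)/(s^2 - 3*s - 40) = (s^2 + 6*s + 9)/(s^2 - 3*s - 40)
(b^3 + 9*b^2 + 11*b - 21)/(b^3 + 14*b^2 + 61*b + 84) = (b - 1)/(b + 4)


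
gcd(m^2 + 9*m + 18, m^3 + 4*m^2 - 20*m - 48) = m + 6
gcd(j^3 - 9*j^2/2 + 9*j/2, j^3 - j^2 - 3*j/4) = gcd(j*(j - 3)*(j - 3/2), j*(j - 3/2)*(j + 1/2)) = j^2 - 3*j/2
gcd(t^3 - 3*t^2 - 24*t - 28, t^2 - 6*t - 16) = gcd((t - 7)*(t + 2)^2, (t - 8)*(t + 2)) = t + 2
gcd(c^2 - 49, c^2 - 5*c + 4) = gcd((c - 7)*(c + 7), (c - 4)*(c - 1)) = 1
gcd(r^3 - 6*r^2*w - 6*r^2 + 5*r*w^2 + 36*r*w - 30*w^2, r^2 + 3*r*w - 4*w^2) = r - w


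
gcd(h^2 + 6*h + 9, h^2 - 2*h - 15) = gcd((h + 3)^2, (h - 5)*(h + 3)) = h + 3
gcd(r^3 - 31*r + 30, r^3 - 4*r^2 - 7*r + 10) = r^2 - 6*r + 5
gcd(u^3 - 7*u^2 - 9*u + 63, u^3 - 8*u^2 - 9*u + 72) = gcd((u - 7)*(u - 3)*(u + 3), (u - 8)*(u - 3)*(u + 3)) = u^2 - 9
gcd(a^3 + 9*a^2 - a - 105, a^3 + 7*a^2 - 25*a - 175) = a^2 + 12*a + 35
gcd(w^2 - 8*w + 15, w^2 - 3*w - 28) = 1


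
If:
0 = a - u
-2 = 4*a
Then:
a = -1/2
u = -1/2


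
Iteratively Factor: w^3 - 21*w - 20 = (w + 4)*(w^2 - 4*w - 5) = (w + 1)*(w + 4)*(w - 5)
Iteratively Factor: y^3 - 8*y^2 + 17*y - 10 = (y - 5)*(y^2 - 3*y + 2) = (y - 5)*(y - 2)*(y - 1)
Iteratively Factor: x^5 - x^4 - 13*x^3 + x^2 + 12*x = (x + 3)*(x^4 - 4*x^3 - x^2 + 4*x) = (x + 1)*(x + 3)*(x^3 - 5*x^2 + 4*x) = (x - 4)*(x + 1)*(x + 3)*(x^2 - x) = x*(x - 4)*(x + 1)*(x + 3)*(x - 1)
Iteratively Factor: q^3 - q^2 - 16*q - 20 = (q + 2)*(q^2 - 3*q - 10) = (q - 5)*(q + 2)*(q + 2)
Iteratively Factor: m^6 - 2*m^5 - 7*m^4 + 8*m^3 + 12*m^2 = (m)*(m^5 - 2*m^4 - 7*m^3 + 8*m^2 + 12*m) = m*(m - 3)*(m^4 + m^3 - 4*m^2 - 4*m) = m^2*(m - 3)*(m^3 + m^2 - 4*m - 4) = m^2*(m - 3)*(m + 1)*(m^2 - 4) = m^2*(m - 3)*(m + 1)*(m + 2)*(m - 2)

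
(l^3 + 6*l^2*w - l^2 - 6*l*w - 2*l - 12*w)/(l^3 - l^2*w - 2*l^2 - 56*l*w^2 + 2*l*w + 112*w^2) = (-l^2 - 6*l*w - l - 6*w)/(-l^2 + l*w + 56*w^2)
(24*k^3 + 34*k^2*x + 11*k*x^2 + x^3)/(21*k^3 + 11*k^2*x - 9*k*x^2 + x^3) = (24*k^2 + 10*k*x + x^2)/(21*k^2 - 10*k*x + x^2)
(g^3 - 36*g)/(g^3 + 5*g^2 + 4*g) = (g^2 - 36)/(g^2 + 5*g + 4)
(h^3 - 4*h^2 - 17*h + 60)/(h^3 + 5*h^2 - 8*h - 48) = (h - 5)/(h + 4)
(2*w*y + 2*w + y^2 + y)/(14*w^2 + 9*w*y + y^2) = (y + 1)/(7*w + y)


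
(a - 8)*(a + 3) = a^2 - 5*a - 24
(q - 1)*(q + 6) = q^2 + 5*q - 6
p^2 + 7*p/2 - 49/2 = (p - 7/2)*(p + 7)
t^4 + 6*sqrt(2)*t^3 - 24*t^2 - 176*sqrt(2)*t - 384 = (t - 4*sqrt(2))*(t + 2*sqrt(2))^2*(t + 6*sqrt(2))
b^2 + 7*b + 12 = (b + 3)*(b + 4)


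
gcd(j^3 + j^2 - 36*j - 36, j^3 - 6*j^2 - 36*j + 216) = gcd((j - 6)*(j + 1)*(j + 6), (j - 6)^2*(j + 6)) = j^2 - 36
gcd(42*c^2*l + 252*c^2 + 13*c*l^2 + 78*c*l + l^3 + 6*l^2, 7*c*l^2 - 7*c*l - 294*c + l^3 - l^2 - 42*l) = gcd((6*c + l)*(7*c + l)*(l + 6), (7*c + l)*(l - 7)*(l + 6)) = 7*c*l + 42*c + l^2 + 6*l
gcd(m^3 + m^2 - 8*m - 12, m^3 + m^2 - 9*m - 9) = m - 3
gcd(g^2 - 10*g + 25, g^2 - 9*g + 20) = g - 5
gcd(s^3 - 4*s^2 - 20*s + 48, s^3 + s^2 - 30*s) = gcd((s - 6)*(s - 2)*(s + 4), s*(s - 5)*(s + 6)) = 1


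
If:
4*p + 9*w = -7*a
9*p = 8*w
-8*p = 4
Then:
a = 113/112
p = -1/2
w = -9/16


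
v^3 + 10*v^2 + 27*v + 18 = (v + 1)*(v + 3)*(v + 6)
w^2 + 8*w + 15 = (w + 3)*(w + 5)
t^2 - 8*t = t*(t - 8)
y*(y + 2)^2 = y^3 + 4*y^2 + 4*y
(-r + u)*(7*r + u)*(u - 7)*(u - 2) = -7*r^2*u^2 + 63*r^2*u - 98*r^2 + 6*r*u^3 - 54*r*u^2 + 84*r*u + u^4 - 9*u^3 + 14*u^2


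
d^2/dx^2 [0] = 0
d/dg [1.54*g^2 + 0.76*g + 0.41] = 3.08*g + 0.76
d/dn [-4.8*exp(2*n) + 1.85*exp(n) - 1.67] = (1.85 - 9.6*exp(n))*exp(n)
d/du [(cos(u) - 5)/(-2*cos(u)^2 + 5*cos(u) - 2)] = (20*cos(u) - cos(2*u) - 24)*sin(u)/(-5*cos(u) + cos(2*u) + 3)^2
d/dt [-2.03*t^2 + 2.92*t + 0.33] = 2.92 - 4.06*t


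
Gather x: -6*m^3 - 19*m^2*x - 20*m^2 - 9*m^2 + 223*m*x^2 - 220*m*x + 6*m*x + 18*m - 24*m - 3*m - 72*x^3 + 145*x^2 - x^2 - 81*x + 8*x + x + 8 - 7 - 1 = -6*m^3 - 29*m^2 - 9*m - 72*x^3 + x^2*(223*m + 144) + x*(-19*m^2 - 214*m - 72)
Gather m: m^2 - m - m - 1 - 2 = m^2 - 2*m - 3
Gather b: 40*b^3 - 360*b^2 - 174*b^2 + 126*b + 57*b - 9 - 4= 40*b^3 - 534*b^2 + 183*b - 13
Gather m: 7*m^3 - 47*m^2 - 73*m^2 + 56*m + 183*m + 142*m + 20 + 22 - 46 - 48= 7*m^3 - 120*m^2 + 381*m - 52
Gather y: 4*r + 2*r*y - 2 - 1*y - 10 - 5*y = 4*r + y*(2*r - 6) - 12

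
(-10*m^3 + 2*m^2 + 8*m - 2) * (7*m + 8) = -70*m^4 - 66*m^3 + 72*m^2 + 50*m - 16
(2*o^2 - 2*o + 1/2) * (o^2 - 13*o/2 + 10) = 2*o^4 - 15*o^3 + 67*o^2/2 - 93*o/4 + 5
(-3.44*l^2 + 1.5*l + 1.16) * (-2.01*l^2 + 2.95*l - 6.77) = 6.9144*l^4 - 13.163*l^3 + 25.3822*l^2 - 6.733*l - 7.8532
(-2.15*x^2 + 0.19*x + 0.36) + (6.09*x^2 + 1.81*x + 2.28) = 3.94*x^2 + 2.0*x + 2.64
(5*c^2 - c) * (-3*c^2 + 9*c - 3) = -15*c^4 + 48*c^3 - 24*c^2 + 3*c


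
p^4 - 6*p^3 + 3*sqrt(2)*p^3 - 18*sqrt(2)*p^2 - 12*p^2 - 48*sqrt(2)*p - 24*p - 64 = (p - 8)*(p + 2)*(p + sqrt(2))*(p + 2*sqrt(2))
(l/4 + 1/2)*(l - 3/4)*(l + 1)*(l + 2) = l^4/4 + 17*l^3/16 + 17*l^2/16 - l/2 - 3/4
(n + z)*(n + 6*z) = n^2 + 7*n*z + 6*z^2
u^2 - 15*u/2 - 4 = (u - 8)*(u + 1/2)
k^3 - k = k*(k - 1)*(k + 1)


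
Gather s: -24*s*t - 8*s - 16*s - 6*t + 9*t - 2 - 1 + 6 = s*(-24*t - 24) + 3*t + 3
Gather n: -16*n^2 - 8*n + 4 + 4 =-16*n^2 - 8*n + 8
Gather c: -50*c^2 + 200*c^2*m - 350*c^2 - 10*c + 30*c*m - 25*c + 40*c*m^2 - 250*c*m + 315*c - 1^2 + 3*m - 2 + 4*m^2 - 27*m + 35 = c^2*(200*m - 400) + c*(40*m^2 - 220*m + 280) + 4*m^2 - 24*m + 32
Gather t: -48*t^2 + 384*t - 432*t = -48*t^2 - 48*t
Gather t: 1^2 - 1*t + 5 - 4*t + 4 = 10 - 5*t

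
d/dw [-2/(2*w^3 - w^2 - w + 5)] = 2*(6*w^2 - 2*w - 1)/(2*w^3 - w^2 - w + 5)^2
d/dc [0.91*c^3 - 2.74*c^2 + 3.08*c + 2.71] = 2.73*c^2 - 5.48*c + 3.08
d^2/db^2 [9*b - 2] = 0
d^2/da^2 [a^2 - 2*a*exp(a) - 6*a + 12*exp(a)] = -2*a*exp(a) + 8*exp(a) + 2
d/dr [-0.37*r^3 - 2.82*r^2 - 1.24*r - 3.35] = -1.11*r^2 - 5.64*r - 1.24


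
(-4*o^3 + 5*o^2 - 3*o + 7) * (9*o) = -36*o^4 + 45*o^3 - 27*o^2 + 63*o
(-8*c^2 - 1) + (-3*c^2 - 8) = -11*c^2 - 9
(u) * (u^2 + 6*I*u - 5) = u^3 + 6*I*u^2 - 5*u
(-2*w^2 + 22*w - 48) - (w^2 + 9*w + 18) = -3*w^2 + 13*w - 66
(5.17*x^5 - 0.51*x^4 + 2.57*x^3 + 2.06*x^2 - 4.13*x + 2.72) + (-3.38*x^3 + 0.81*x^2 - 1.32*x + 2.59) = 5.17*x^5 - 0.51*x^4 - 0.81*x^3 + 2.87*x^2 - 5.45*x + 5.31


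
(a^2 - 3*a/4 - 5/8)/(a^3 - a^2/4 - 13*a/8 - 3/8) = (-8*a^2 + 6*a + 5)/(-8*a^3 + 2*a^2 + 13*a + 3)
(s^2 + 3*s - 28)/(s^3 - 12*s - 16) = (s + 7)/(s^2 + 4*s + 4)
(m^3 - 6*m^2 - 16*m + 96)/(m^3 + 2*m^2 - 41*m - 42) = (m^2 - 16)/(m^2 + 8*m + 7)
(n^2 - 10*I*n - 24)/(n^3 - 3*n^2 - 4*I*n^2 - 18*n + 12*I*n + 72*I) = (n - 6*I)/(n^2 - 3*n - 18)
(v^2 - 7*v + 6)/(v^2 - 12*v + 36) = (v - 1)/(v - 6)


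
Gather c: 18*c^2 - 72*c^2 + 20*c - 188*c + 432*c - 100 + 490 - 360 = -54*c^2 + 264*c + 30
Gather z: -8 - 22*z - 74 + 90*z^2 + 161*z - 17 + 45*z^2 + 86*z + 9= 135*z^2 + 225*z - 90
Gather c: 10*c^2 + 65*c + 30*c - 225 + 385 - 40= 10*c^2 + 95*c + 120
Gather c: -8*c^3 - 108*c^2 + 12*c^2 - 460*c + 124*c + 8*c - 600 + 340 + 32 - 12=-8*c^3 - 96*c^2 - 328*c - 240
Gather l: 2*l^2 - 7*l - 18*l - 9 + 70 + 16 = 2*l^2 - 25*l + 77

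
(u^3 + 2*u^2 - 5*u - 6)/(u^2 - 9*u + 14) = (u^2 + 4*u + 3)/(u - 7)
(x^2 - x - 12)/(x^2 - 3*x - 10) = (-x^2 + x + 12)/(-x^2 + 3*x + 10)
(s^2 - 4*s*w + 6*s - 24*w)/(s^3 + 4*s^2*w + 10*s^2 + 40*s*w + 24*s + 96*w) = (s - 4*w)/(s^2 + 4*s*w + 4*s + 16*w)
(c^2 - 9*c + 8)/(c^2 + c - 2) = (c - 8)/(c + 2)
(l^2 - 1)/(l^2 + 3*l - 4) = (l + 1)/(l + 4)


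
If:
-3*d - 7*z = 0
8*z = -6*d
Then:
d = 0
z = 0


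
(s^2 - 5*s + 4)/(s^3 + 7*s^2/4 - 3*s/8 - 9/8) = 8*(s^2 - 5*s + 4)/(8*s^3 + 14*s^2 - 3*s - 9)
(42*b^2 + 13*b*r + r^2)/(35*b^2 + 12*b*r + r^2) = (6*b + r)/(5*b + r)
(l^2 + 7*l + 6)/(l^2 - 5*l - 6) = (l + 6)/(l - 6)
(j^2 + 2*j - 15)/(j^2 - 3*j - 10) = (-j^2 - 2*j + 15)/(-j^2 + 3*j + 10)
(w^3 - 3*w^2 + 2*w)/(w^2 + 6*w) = (w^2 - 3*w + 2)/(w + 6)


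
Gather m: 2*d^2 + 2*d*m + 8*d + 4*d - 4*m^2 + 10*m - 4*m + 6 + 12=2*d^2 + 12*d - 4*m^2 + m*(2*d + 6) + 18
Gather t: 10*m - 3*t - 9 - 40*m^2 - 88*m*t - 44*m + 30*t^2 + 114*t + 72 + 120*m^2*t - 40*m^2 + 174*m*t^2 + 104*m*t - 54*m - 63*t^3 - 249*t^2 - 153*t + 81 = -80*m^2 - 88*m - 63*t^3 + t^2*(174*m - 219) + t*(120*m^2 + 16*m - 42) + 144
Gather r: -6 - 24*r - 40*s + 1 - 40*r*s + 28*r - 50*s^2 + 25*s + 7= r*(4 - 40*s) - 50*s^2 - 15*s + 2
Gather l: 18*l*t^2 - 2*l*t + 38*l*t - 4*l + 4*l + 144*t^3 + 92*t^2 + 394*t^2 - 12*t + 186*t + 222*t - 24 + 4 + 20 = l*(18*t^2 + 36*t) + 144*t^3 + 486*t^2 + 396*t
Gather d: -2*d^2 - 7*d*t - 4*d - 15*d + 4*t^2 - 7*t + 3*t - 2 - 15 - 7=-2*d^2 + d*(-7*t - 19) + 4*t^2 - 4*t - 24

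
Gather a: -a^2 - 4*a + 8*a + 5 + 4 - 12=-a^2 + 4*a - 3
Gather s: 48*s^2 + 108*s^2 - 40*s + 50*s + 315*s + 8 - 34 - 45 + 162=156*s^2 + 325*s + 91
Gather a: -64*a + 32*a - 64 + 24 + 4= -32*a - 36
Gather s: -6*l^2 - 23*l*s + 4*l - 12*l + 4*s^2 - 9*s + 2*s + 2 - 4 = -6*l^2 - 8*l + 4*s^2 + s*(-23*l - 7) - 2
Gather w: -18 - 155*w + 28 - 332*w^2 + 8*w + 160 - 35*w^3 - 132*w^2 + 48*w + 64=-35*w^3 - 464*w^2 - 99*w + 234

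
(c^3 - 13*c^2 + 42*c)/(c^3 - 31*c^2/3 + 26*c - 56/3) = 3*c*(c - 6)/(3*c^2 - 10*c + 8)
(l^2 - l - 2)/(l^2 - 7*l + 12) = (l^2 - l - 2)/(l^2 - 7*l + 12)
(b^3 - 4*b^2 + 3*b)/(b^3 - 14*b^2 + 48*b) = (b^2 - 4*b + 3)/(b^2 - 14*b + 48)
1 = 1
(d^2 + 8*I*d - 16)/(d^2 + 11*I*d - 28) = (d + 4*I)/(d + 7*I)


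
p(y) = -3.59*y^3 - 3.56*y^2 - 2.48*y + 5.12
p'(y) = -10.77*y^2 - 7.12*y - 2.48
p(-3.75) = 153.67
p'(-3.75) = -127.23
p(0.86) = -1.93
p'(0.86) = -16.57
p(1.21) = -9.45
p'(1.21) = -26.86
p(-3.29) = 102.59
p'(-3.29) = -95.63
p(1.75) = -29.36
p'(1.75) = -47.92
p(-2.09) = 27.53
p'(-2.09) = -34.64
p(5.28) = -635.66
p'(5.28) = -340.32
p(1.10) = -6.69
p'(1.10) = -23.34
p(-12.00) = 5725.76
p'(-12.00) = -1467.92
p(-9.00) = 2356.19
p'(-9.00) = -810.77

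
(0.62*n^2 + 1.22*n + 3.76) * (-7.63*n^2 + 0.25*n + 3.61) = -4.7306*n^4 - 9.1536*n^3 - 26.1456*n^2 + 5.3442*n + 13.5736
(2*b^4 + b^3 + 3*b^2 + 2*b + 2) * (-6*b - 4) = -12*b^5 - 14*b^4 - 22*b^3 - 24*b^2 - 20*b - 8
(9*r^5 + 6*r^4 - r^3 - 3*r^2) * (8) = 72*r^5 + 48*r^4 - 8*r^3 - 24*r^2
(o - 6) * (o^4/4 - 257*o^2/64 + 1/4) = o^5/4 - 3*o^4/2 - 257*o^3/64 + 771*o^2/32 + o/4 - 3/2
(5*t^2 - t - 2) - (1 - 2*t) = 5*t^2 + t - 3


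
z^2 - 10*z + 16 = (z - 8)*(z - 2)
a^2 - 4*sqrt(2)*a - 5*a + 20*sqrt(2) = (a - 5)*(a - 4*sqrt(2))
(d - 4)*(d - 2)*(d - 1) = d^3 - 7*d^2 + 14*d - 8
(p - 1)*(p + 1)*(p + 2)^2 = p^4 + 4*p^3 + 3*p^2 - 4*p - 4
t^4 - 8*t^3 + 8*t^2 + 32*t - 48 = (t - 6)*(t - 2)^2*(t + 2)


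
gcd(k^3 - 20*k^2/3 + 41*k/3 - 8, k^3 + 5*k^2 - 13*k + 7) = k - 1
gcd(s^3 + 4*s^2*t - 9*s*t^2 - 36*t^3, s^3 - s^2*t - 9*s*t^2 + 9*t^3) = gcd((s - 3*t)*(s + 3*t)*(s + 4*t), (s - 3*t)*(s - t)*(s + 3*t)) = s^2 - 9*t^2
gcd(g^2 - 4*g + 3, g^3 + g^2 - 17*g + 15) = g^2 - 4*g + 3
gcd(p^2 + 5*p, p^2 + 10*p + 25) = p + 5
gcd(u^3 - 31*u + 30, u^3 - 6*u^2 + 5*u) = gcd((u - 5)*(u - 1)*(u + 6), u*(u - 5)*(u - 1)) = u^2 - 6*u + 5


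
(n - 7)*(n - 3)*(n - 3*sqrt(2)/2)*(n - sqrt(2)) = n^4 - 10*n^3 - 5*sqrt(2)*n^3/2 + 24*n^2 + 25*sqrt(2)*n^2 - 105*sqrt(2)*n/2 - 30*n + 63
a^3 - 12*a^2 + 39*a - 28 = (a - 7)*(a - 4)*(a - 1)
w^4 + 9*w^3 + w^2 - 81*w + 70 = (w - 2)*(w - 1)*(w + 5)*(w + 7)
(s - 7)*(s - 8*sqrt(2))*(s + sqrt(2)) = s^3 - 7*sqrt(2)*s^2 - 7*s^2 - 16*s + 49*sqrt(2)*s + 112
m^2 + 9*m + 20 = (m + 4)*(m + 5)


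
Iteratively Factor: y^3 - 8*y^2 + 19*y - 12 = (y - 4)*(y^2 - 4*y + 3) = (y - 4)*(y - 3)*(y - 1)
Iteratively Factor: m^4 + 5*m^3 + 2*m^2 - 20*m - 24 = (m + 3)*(m^3 + 2*m^2 - 4*m - 8) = (m - 2)*(m + 3)*(m^2 + 4*m + 4) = (m - 2)*(m + 2)*(m + 3)*(m + 2)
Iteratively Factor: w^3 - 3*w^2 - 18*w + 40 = (w - 5)*(w^2 + 2*w - 8) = (w - 5)*(w + 4)*(w - 2)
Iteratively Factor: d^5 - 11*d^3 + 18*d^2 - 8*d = (d)*(d^4 - 11*d^2 + 18*d - 8) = d*(d + 4)*(d^3 - 4*d^2 + 5*d - 2) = d*(d - 2)*(d + 4)*(d^2 - 2*d + 1) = d*(d - 2)*(d - 1)*(d + 4)*(d - 1)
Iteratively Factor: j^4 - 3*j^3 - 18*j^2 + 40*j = (j + 4)*(j^3 - 7*j^2 + 10*j) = (j - 5)*(j + 4)*(j^2 - 2*j) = (j - 5)*(j - 2)*(j + 4)*(j)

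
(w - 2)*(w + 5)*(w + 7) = w^3 + 10*w^2 + 11*w - 70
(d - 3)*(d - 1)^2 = d^3 - 5*d^2 + 7*d - 3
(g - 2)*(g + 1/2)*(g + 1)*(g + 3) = g^4 + 5*g^3/2 - 4*g^2 - 17*g/2 - 3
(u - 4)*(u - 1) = u^2 - 5*u + 4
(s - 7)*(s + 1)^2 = s^3 - 5*s^2 - 13*s - 7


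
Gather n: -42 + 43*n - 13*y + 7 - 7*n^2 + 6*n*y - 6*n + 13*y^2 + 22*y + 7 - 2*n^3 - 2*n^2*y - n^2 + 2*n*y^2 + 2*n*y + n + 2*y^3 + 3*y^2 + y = -2*n^3 + n^2*(-2*y - 8) + n*(2*y^2 + 8*y + 38) + 2*y^3 + 16*y^2 + 10*y - 28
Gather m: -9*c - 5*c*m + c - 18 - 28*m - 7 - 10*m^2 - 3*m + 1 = -8*c - 10*m^2 + m*(-5*c - 31) - 24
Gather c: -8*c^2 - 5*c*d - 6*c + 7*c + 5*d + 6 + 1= -8*c^2 + c*(1 - 5*d) + 5*d + 7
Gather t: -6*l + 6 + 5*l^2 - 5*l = 5*l^2 - 11*l + 6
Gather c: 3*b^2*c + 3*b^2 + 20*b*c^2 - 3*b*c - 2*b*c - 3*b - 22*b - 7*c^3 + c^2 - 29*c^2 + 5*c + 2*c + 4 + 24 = 3*b^2 - 25*b - 7*c^3 + c^2*(20*b - 28) + c*(3*b^2 - 5*b + 7) + 28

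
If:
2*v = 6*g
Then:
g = v/3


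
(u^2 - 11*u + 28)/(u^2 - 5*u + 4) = (u - 7)/(u - 1)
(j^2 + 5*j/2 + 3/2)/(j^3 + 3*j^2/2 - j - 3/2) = 1/(j - 1)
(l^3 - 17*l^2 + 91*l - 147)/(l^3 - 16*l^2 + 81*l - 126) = (l - 7)/(l - 6)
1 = 1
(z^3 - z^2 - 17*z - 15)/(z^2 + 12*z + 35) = (z^3 - z^2 - 17*z - 15)/(z^2 + 12*z + 35)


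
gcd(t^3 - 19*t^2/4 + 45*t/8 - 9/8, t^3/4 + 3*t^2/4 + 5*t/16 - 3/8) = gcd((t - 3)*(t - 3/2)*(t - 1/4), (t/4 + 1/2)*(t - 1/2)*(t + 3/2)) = 1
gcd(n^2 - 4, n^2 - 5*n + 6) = n - 2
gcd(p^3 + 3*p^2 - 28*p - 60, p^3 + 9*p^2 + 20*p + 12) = p^2 + 8*p + 12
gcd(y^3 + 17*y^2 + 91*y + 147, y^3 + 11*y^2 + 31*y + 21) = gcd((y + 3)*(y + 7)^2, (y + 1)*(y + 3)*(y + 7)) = y^2 + 10*y + 21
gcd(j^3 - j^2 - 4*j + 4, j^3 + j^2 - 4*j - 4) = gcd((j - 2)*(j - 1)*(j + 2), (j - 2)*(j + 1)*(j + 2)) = j^2 - 4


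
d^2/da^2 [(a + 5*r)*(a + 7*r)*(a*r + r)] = 2*r*(3*a + 12*r + 1)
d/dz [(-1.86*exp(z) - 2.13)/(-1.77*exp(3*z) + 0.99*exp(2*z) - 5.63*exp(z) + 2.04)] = (-6.5844*exp(3*z) - 9.4689*exp(2*z) + 4.2174*exp(z) - 15.7863)*exp(z)/(3.1329*exp(6*z) - 3.5046*exp(5*z) + 20.9103*exp(4*z) - 18.369*exp(3*z) + 35.7361*exp(2*z) - 22.9704*exp(z) + 4.1616)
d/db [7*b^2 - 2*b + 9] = 14*b - 2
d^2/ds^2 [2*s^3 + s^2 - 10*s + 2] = 12*s + 2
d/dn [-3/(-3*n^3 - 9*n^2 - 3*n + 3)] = (-3*n^2 - 6*n - 1)/(n^3 + 3*n^2 + n - 1)^2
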